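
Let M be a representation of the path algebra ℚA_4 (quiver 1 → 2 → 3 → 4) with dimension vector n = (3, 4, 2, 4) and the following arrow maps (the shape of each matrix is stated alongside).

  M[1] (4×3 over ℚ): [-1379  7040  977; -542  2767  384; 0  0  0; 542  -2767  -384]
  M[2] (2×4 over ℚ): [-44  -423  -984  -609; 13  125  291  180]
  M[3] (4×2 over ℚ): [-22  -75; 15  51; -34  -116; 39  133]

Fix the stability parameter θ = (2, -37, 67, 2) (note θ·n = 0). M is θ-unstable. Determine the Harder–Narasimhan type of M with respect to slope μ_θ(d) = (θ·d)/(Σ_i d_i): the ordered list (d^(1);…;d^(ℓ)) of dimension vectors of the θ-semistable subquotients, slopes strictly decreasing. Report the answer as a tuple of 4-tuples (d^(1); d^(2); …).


Via rank(M_{q-1}∘⋯∘M_p): M ≅ I[1,1], I[1,4]^2, I[2,2]^2, I[4,4]^2.
μ_θ-semistable layers: μ^(1)=69/2; μ^(2)=2; μ^(3)=-35/2; μ^(4)=-37

((0, 0, 2, 2); (1, 0, 0, 2); (2, 2, 0, 0); (0, 2, 0, 0))


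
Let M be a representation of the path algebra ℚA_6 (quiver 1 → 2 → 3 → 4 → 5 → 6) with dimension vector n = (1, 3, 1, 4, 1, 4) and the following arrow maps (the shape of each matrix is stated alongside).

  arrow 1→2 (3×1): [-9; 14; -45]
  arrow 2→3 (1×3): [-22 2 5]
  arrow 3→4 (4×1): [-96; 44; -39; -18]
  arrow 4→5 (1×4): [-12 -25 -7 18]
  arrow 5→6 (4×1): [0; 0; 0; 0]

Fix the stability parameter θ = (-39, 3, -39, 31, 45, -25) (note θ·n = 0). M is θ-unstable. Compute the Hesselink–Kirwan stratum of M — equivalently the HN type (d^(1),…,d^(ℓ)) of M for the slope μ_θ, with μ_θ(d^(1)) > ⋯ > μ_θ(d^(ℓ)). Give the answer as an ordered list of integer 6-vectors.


Barcode: M ≅ I[1,5], I[2,2]^2, I[4,4]^3, I[6,6]^4. HN layers by μ_θ (6 steps, strictly decreasing):
  μ^(1)=45; μ^(2)=31; μ^(3)=3; μ^(4)=-18; μ^(5)=-25; μ^(6)=-39

((0, 0, 0, 0, 1, 0); (0, 0, 0, 4, 0, 0); (0, 2, 0, 0, 0, 0); (0, 1, 1, 0, 0, 0); (0, 0, 0, 0, 0, 4); (1, 0, 0, 0, 0, 0))


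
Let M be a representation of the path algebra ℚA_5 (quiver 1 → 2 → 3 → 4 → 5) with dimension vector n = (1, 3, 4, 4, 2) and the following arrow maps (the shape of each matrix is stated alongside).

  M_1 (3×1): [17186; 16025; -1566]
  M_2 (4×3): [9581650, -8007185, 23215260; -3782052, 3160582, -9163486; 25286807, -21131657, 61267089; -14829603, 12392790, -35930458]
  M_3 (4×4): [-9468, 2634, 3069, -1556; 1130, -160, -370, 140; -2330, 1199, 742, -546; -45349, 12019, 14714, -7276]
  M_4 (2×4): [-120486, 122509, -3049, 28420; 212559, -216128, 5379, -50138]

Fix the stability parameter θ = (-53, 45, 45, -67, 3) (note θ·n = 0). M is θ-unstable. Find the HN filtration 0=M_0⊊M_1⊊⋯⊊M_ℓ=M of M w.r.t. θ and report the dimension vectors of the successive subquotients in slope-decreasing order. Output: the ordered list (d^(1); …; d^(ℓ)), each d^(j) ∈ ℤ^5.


Via rank(M_{q-1}∘⋯∘M_p): M ≅ I[1,5], I[2,3], I[2,4], I[3,5], I[4,4].
μ_θ-semistable layers: μ^(1)=45; μ^(2)=23/3; μ^(3)=13/2; μ^(4)=3; μ^(5)=-11; μ^(6)=-53; μ^(7)=-67

((0, 1, 1, 0, 0); (0, 1, 1, 1, 0); (0, 1, 1, 1, 1); (0, 0, 0, 0, 1); (0, 0, 1, 1, 0); (1, 0, 0, 0, 0); (0, 0, 0, 1, 0))


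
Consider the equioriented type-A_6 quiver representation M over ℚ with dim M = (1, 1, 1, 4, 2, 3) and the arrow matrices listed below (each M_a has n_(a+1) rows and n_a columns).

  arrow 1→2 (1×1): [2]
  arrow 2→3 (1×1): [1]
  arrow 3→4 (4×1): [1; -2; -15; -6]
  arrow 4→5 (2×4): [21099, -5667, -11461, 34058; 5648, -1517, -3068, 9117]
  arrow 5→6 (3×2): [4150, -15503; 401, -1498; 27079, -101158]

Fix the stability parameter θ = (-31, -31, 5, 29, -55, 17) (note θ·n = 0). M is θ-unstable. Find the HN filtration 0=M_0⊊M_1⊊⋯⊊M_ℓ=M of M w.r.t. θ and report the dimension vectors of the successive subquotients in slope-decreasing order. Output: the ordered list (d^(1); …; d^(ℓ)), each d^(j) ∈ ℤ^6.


Barcode: M ≅ I[1,4], I[4,4], I[4,6]^2, I[6,6]. HN layers by μ_θ (5 steps, strictly decreasing):
  μ^(1)=29; μ^(2)=17; μ^(3)=5; μ^(4)=-13; μ^(5)=-31

((0, 0, 0, 2, 0, 0); (0, 0, 0, 0, 0, 3); (0, 0, 1, 0, 0, 0); (0, 0, 0, 2, 2, 0); (1, 1, 0, 0, 0, 0))


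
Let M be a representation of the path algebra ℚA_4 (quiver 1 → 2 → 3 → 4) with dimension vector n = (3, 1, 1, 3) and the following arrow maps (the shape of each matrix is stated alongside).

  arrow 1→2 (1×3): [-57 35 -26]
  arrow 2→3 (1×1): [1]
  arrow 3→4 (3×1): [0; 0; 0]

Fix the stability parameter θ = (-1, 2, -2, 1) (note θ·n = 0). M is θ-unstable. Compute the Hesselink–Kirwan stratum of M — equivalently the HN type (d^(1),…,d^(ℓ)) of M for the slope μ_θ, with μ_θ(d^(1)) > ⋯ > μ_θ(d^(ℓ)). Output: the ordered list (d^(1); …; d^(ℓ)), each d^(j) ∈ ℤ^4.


Barcode: M ≅ I[1,1]^2, I[1,3], I[4,4]^3. HN layers by μ_θ (3 steps, strictly decreasing):
  μ^(1)=1; μ^(2)=0; μ^(3)=-1

((0, 0, 0, 3); (0, 1, 1, 0); (3, 0, 0, 0))


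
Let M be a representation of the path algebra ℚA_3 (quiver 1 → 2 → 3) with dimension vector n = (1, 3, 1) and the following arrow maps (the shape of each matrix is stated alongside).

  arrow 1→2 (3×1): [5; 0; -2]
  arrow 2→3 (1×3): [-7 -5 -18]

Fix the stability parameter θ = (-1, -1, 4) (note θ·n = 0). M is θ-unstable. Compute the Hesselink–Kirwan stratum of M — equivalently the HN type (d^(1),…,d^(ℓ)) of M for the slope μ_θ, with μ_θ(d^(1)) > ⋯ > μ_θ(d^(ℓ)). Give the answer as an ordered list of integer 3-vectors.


Via rank(M_{q-1}∘⋯∘M_p): M ≅ I[1,3], I[2,2]^2.
μ_θ-semistable layers: μ^(1)=4; μ^(2)=-1

((0, 0, 1); (1, 3, 0))


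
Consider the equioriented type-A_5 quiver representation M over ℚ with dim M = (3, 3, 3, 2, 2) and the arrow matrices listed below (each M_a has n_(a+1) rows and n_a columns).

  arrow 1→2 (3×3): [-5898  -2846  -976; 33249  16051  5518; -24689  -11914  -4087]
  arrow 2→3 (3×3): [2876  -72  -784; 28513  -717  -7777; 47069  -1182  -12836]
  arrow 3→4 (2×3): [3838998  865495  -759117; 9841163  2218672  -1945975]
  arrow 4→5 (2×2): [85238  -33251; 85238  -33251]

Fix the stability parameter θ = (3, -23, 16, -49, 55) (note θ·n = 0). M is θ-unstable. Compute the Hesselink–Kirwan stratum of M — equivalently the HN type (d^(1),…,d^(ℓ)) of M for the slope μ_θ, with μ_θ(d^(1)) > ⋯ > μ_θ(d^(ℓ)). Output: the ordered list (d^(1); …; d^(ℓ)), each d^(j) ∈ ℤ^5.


Interval decomposition of M: I[1,2], I[1,4], I[1,5], I[3,3], I[5,5].
HN type (ℓ=4): μ^(1)=55; μ^(2)=16; μ^(3)=-10; μ^(4)=-53/4

((0, 0, 0, 0, 2); (0, 0, 1, 0, 0); (1, 1, 0, 0, 0); (2, 2, 2, 2, 0))


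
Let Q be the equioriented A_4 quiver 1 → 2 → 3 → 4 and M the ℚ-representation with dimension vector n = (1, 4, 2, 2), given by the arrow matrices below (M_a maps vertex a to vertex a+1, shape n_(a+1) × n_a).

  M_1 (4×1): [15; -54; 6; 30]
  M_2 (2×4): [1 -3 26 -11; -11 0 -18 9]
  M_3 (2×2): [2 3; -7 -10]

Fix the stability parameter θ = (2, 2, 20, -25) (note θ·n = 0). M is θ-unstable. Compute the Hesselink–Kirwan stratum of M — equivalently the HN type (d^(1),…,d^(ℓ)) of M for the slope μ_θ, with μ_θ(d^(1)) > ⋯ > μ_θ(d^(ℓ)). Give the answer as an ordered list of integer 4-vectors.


Barcode: M ≅ I[1,4], I[2,2]^2, I[2,4]. HN layers by μ_θ (3 steps, strictly decreasing):
  μ^(1)=2; μ^(2)=-1/4; μ^(3)=-1

((0, 2, 0, 0); (1, 1, 1, 1); (0, 1, 1, 1))


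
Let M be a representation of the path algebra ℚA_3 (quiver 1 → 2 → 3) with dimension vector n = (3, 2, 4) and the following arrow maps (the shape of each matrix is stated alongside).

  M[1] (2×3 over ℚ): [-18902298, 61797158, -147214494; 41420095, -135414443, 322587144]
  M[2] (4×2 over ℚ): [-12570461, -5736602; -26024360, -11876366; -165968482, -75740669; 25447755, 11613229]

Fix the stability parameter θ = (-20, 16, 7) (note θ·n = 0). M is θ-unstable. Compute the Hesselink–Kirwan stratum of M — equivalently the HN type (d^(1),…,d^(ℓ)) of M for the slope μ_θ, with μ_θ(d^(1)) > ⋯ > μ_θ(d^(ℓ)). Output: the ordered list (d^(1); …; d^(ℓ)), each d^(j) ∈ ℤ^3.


Barcode: M ≅ I[1,1], I[1,3]^2, I[3,3]^2. HN layers by μ_θ (3 steps, strictly decreasing):
  μ^(1)=23/2; μ^(2)=7; μ^(3)=-20

((0, 2, 2); (0, 0, 2); (3, 0, 0))


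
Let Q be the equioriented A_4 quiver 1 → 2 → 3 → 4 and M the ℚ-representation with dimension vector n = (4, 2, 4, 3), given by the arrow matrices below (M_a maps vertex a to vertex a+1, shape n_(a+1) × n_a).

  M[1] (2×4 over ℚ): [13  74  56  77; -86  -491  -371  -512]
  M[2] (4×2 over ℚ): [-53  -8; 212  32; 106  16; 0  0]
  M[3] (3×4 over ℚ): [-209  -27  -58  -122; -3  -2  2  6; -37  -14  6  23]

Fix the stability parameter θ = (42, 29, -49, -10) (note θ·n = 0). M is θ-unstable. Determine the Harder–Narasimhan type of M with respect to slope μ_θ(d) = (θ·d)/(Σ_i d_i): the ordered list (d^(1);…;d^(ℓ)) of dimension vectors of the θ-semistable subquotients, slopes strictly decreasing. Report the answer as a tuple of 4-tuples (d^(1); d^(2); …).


Via rank(M_{q-1}∘⋯∘M_p): M ≅ I[1,1]^2, I[1,2], I[1,4], I[3,3], I[3,4]^2.
μ_θ-semistable layers: μ^(1)=42; μ^(2)=71/2; μ^(3)=3; μ^(4)=-10; μ^(5)=-49

((2, 0, 0, 0); (1, 1, 0, 0); (1, 1, 1, 1); (0, 0, 0, 2); (0, 0, 3, 0))


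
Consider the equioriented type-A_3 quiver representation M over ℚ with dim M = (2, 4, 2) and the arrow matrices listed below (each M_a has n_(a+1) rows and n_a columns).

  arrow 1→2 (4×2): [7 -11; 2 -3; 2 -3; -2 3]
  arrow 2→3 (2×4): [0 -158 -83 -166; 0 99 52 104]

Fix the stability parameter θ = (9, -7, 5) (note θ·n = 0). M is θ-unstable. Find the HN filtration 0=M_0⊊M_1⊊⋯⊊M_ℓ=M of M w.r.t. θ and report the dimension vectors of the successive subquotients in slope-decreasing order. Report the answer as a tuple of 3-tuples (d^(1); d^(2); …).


Via rank(M_{q-1}∘⋯∘M_p): M ≅ I[1,2], I[1,3], I[2,2], I[2,3].
μ_θ-semistable layers: μ^(1)=5; μ^(2)=1; μ^(3)=-7

((0, 0, 2); (2, 2, 0); (0, 2, 0))


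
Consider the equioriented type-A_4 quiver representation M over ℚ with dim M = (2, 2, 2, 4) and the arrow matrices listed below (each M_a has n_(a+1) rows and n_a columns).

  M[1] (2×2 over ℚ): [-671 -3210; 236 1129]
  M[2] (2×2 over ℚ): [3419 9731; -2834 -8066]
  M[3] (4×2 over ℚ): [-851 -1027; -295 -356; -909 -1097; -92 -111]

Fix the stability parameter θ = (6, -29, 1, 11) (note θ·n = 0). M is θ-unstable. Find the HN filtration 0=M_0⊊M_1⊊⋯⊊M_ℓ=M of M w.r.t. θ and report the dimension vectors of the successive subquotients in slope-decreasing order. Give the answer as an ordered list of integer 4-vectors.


Via rank(M_{q-1}∘⋯∘M_p): M ≅ I[1,2], I[1,4], I[3,4], I[4,4]^2.
μ_θ-semistable layers: μ^(1)=11; μ^(2)=1; μ^(3)=-23/2

((0, 0, 0, 4); (0, 0, 2, 0); (2, 2, 0, 0))


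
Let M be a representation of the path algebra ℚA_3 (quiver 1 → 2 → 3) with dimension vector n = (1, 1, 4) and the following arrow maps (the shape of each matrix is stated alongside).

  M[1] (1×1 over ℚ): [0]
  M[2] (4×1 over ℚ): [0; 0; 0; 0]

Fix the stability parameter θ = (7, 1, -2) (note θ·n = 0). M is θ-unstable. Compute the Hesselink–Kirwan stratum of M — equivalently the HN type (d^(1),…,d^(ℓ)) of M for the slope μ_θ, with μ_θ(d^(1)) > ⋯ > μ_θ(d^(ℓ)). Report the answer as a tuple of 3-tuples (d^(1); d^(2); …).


Via rank(M_{q-1}∘⋯∘M_p): M ≅ I[1,1], I[2,2], I[3,3]^4.
μ_θ-semistable layers: μ^(1)=7; μ^(2)=1; μ^(3)=-2

((1, 0, 0); (0, 1, 0); (0, 0, 4))


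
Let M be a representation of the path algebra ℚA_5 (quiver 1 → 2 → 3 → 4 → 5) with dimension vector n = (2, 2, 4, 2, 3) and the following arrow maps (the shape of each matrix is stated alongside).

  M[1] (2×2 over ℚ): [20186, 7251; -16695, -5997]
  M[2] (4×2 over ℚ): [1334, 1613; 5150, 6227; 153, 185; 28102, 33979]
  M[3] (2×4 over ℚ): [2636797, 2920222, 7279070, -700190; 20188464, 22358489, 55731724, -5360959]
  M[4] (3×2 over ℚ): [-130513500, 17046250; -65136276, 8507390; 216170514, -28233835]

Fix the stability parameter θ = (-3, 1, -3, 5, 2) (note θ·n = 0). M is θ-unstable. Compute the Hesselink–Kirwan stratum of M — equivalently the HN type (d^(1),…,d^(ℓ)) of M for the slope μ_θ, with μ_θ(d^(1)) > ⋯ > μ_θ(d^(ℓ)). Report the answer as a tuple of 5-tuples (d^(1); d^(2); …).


Barcode: M ≅ I[1,4], I[1,5], I[3,3]^2, I[5,5]^2. HN layers by μ_θ (5 steps, strictly decreasing):
  μ^(1)=5; μ^(2)=7/2; μ^(3)=2; μ^(4)=-1; μ^(5)=-3

((0, 0, 0, 1, 0); (0, 0, 0, 1, 1); (0, 0, 0, 0, 2); (0, 2, 2, 0, 0); (2, 0, 2, 0, 0))


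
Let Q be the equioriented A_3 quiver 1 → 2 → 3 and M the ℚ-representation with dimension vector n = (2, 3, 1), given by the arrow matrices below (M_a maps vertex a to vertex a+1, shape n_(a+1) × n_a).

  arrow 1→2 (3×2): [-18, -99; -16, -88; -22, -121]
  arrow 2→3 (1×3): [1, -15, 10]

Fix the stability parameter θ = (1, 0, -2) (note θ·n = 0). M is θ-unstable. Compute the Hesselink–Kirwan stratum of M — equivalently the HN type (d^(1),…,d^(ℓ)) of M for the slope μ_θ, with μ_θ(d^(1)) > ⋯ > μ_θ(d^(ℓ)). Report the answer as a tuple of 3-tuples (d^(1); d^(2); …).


Interval decomposition of M: I[1,1], I[1,3], I[2,2]^2.
HN type (ℓ=3): μ^(1)=1; μ^(2)=0; μ^(3)=-1/3

((1, 0, 0); (0, 2, 0); (1, 1, 1))


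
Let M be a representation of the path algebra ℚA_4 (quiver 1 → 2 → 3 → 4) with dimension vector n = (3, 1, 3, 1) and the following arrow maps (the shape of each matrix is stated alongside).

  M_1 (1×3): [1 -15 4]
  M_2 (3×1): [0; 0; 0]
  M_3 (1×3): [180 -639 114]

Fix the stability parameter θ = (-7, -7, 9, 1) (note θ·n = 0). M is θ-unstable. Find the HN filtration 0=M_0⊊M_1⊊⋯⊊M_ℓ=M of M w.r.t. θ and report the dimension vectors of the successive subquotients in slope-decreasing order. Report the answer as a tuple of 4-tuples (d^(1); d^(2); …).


Interval decomposition of M: I[1,1]^2, I[1,2], I[3,3]^2, I[3,4].
HN type (ℓ=3): μ^(1)=9; μ^(2)=5; μ^(3)=-7

((0, 0, 2, 0); (0, 0, 1, 1); (3, 1, 0, 0))


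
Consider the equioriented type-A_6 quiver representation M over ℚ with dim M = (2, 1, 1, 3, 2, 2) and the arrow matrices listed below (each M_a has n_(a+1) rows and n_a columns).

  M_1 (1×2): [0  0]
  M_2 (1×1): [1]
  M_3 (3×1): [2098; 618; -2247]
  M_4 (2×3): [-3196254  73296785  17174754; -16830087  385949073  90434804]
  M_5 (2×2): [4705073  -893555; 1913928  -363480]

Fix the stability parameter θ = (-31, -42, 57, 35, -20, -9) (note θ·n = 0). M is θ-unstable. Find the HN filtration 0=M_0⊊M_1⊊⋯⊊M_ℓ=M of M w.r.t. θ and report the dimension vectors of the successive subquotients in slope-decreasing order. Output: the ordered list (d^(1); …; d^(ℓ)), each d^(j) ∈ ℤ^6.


Via rank(M_{q-1}∘⋯∘M_p): M ≅ I[1,1]^2, I[2,4], I[4,5], I[4,6], I[6,6].
μ_θ-semistable layers: μ^(1)=46; μ^(2)=15/2; μ^(3)=2; μ^(4)=-9; μ^(5)=-31; μ^(6)=-42

((0, 0, 1, 1, 0, 0); (0, 0, 0, 1, 1, 0); (0, 0, 0, 1, 1, 1); (0, 0, 0, 0, 0, 1); (2, 0, 0, 0, 0, 0); (0, 1, 0, 0, 0, 0))


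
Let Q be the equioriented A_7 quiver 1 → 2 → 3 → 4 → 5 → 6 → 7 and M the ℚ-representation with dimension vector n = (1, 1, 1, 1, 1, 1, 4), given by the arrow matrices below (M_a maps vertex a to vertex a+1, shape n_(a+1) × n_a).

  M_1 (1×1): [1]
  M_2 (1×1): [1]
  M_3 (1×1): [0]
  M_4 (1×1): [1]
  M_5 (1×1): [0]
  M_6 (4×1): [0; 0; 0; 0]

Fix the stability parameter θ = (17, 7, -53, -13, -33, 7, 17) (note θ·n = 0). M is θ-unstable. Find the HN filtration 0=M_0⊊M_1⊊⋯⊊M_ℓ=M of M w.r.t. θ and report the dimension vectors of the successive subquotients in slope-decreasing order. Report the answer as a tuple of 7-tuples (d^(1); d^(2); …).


Barcode: M ≅ I[1,3], I[4,5], I[6,6], I[7,7]^4. HN layers by μ_θ (4 steps, strictly decreasing):
  μ^(1)=17; μ^(2)=7; μ^(3)=-29/3; μ^(4)=-23

((0, 0, 0, 0, 0, 0, 4); (0, 0, 0, 0, 0, 1, 0); (1, 1, 1, 0, 0, 0, 0); (0, 0, 0, 1, 1, 0, 0))


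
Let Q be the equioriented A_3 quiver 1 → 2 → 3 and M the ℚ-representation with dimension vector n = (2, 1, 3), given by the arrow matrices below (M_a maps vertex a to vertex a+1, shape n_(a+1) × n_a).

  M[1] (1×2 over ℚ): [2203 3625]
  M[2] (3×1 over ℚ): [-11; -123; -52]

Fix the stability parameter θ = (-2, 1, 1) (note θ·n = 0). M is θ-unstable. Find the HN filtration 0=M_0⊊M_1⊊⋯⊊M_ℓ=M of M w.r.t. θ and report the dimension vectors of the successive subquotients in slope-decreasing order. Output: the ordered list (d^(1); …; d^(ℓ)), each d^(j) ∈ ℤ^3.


Barcode: M ≅ I[1,1], I[1,3], I[3,3]^2. HN layers by μ_θ (2 steps, strictly decreasing):
  μ^(1)=1; μ^(2)=-2

((0, 1, 3); (2, 0, 0))


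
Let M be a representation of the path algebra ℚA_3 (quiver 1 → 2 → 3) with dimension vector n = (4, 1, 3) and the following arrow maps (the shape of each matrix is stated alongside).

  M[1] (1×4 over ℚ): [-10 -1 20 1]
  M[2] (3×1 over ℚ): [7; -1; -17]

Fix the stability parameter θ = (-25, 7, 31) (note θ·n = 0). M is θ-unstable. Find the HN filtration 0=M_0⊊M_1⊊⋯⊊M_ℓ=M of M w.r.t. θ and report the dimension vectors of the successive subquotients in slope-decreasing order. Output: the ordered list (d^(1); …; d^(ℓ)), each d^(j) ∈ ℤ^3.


Barcode: M ≅ I[1,1]^3, I[1,3], I[3,3]^2. HN layers by μ_θ (3 steps, strictly decreasing):
  μ^(1)=31; μ^(2)=7; μ^(3)=-25

((0, 0, 3); (0, 1, 0); (4, 0, 0))


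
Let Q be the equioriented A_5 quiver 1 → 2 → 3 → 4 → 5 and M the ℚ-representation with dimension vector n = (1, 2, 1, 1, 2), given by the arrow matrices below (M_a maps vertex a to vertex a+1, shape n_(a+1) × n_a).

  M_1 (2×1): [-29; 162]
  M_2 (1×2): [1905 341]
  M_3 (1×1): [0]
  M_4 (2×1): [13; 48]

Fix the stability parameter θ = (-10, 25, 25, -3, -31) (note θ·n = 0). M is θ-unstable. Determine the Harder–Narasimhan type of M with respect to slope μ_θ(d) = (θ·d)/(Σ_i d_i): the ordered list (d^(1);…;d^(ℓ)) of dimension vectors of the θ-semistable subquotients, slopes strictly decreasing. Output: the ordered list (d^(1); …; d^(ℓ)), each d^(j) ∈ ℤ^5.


Barcode: M ≅ I[1,3], I[2,2], I[4,5], I[5,5]. HN layers by μ_θ (4 steps, strictly decreasing):
  μ^(1)=25; μ^(2)=-10; μ^(3)=-17; μ^(4)=-31

((0, 2, 1, 0, 0); (1, 0, 0, 0, 0); (0, 0, 0, 1, 1); (0, 0, 0, 0, 1))


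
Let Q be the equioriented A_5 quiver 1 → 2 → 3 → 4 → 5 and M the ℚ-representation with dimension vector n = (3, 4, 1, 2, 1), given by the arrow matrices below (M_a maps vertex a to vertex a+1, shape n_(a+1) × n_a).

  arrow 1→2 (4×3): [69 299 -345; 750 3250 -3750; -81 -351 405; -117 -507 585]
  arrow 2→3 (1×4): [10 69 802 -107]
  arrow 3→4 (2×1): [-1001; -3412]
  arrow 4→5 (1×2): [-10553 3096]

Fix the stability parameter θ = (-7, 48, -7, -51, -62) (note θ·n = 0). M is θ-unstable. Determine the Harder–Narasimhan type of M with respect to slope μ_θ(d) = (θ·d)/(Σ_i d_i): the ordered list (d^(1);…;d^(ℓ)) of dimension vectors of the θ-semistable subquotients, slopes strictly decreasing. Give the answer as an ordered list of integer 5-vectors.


Via rank(M_{q-1}∘⋯∘M_p): M ≅ I[1,1]^2, I[1,5], I[2,2]^3, I[4,4].
μ_θ-semistable layers: μ^(1)=48; μ^(2)=-7; μ^(3)=-79/5; μ^(4)=-51

((0, 3, 0, 0, 0); (2, 0, 0, 0, 0); (1, 1, 1, 1, 1); (0, 0, 0, 1, 0))


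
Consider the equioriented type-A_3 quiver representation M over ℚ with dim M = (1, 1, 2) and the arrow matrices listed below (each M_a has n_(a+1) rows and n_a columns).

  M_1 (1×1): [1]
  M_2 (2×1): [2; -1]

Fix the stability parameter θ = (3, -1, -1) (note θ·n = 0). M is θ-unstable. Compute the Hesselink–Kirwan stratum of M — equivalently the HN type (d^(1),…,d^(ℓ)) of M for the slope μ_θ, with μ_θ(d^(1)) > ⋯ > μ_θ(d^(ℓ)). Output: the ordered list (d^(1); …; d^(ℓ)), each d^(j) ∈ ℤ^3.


Via rank(M_{q-1}∘⋯∘M_p): M ≅ I[1,3], I[3,3].
μ_θ-semistable layers: μ^(1)=1/3; μ^(2)=-1

((1, 1, 1); (0, 0, 1))


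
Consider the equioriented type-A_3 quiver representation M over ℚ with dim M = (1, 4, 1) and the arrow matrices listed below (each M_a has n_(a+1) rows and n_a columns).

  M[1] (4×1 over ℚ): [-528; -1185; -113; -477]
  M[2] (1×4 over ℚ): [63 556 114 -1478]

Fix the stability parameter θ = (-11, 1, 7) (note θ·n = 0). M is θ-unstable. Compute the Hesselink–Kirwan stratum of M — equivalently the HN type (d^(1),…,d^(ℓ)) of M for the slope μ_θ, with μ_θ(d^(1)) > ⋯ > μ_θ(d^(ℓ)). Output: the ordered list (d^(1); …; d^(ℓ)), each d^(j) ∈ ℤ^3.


Interval decomposition of M: I[1,2], I[2,2]^2, I[2,3].
HN type (ℓ=3): μ^(1)=7; μ^(2)=1; μ^(3)=-11

((0, 0, 1); (0, 4, 0); (1, 0, 0))


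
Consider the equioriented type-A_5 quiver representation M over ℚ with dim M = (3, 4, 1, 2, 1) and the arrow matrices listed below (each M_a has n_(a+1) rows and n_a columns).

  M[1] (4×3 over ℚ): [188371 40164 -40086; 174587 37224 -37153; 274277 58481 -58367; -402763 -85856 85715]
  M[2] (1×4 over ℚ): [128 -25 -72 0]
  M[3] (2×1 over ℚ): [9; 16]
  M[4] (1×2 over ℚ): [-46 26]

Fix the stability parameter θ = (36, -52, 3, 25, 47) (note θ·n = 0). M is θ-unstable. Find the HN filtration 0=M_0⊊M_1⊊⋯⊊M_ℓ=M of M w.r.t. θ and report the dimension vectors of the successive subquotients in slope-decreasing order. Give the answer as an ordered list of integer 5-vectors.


Barcode: M ≅ I[1,2]^2, I[1,5], I[2,2], I[4,4]. HN layers by μ_θ (5 steps, strictly decreasing):
  μ^(1)=47; μ^(2)=25; μ^(3)=3; μ^(4)=-8; μ^(5)=-52

((0, 0, 0, 0, 1); (0, 0, 0, 2, 0); (0, 0, 1, 0, 0); (3, 3, 0, 0, 0); (0, 1, 0, 0, 0))


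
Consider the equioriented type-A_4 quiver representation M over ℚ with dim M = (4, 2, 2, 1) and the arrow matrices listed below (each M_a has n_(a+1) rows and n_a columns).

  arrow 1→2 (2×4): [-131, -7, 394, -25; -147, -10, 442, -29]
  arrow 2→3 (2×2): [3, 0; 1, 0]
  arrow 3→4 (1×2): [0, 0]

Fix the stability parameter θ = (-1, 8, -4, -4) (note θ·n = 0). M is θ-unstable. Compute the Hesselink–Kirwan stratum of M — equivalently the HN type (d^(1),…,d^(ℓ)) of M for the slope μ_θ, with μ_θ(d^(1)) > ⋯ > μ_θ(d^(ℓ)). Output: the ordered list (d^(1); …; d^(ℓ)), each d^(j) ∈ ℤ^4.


Via rank(M_{q-1}∘⋯∘M_p): M ≅ I[1,1]^2, I[1,2], I[1,3], I[3,3], I[4,4].
μ_θ-semistable layers: μ^(1)=8; μ^(2)=2; μ^(3)=-1; μ^(4)=-4

((0, 1, 0, 0); (0, 1, 1, 0); (4, 0, 0, 0); (0, 0, 1, 1))


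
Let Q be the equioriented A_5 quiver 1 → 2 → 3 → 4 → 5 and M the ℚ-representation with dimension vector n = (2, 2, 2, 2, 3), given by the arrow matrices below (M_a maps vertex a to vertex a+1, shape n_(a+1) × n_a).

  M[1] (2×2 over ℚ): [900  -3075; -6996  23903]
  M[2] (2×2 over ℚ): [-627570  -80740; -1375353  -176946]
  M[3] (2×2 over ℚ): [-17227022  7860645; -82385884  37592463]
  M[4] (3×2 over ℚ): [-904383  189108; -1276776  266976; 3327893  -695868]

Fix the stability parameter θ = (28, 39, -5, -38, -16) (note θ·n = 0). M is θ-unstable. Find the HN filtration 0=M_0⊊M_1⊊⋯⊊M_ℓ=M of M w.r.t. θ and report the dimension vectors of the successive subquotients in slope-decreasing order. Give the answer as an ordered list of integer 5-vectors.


Via rank(M_{q-1}∘⋯∘M_p): M ≅ I[1,1], I[1,5], I[2,2], I[3,4], I[5,5]^2.
μ_θ-semistable layers: μ^(1)=39; μ^(2)=28; μ^(3)=8/5; μ^(4)=-16; μ^(5)=-43/2

((0, 1, 0, 0, 0); (1, 0, 0, 0, 0); (1, 1, 1, 1, 1); (0, 0, 0, 0, 2); (0, 0, 1, 1, 0))


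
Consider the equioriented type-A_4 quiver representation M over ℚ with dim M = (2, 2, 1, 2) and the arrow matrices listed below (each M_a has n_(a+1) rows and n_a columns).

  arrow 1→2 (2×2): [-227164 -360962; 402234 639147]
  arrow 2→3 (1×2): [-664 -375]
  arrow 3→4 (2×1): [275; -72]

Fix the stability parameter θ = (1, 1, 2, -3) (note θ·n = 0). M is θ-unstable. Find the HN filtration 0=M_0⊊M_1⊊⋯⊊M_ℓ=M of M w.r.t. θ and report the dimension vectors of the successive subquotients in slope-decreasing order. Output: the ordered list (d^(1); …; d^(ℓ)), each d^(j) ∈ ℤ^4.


Barcode: M ≅ I[1,1], I[1,4], I[2,2], I[4,4]. HN layers by μ_θ (3 steps, strictly decreasing):
  μ^(1)=1; μ^(2)=1/4; μ^(3)=-3

((1, 1, 0, 0); (1, 1, 1, 1); (0, 0, 0, 1))


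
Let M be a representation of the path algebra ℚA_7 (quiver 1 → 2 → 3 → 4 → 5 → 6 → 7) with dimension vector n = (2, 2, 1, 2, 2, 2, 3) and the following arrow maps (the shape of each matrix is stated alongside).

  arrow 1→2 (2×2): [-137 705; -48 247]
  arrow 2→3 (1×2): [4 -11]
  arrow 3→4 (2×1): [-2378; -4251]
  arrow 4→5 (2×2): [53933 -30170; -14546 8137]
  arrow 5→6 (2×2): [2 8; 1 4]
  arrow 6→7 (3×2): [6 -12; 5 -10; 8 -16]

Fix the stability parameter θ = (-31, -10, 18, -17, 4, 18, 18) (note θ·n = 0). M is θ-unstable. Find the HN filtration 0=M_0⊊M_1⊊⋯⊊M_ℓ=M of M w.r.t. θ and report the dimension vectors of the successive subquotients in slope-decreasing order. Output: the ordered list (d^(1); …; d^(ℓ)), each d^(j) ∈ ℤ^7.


Via rank(M_{q-1}∘⋯∘M_p): M ≅ I[1,2], I[1,5], I[4,6], I[6,7], I[7,7]^2.
μ_θ-semistable layers: μ^(1)=18; μ^(2)=4; μ^(3)=1/2; μ^(4)=-10; μ^(5)=-17; μ^(6)=-31

((0, 0, 0, 0, 0, 2, 3); (0, 0, 0, 0, 2, 0, 0); (0, 0, 1, 1, 0, 0, 0); (0, 2, 0, 0, 0, 0, 0); (0, 0, 0, 1, 0, 0, 0); (2, 0, 0, 0, 0, 0, 0))


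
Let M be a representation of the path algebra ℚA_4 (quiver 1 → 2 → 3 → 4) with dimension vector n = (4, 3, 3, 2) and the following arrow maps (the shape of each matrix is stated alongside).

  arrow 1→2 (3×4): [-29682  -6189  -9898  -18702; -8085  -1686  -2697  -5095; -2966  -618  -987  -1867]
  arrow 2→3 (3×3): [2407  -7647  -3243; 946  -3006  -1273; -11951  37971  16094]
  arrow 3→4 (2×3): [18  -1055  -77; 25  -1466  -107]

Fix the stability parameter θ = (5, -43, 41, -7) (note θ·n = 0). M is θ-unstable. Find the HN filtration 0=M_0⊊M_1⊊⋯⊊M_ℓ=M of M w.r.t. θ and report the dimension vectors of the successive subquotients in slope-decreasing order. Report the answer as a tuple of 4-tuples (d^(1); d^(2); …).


Barcode: M ≅ I[1,1], I[1,2], I[1,4]^2, I[3,3]. HN layers by μ_θ (4 steps, strictly decreasing):
  μ^(1)=41; μ^(2)=17; μ^(3)=5; μ^(4)=-19

((0, 0, 1, 0); (0, 0, 2, 2); (1, 0, 0, 0); (3, 3, 0, 0))


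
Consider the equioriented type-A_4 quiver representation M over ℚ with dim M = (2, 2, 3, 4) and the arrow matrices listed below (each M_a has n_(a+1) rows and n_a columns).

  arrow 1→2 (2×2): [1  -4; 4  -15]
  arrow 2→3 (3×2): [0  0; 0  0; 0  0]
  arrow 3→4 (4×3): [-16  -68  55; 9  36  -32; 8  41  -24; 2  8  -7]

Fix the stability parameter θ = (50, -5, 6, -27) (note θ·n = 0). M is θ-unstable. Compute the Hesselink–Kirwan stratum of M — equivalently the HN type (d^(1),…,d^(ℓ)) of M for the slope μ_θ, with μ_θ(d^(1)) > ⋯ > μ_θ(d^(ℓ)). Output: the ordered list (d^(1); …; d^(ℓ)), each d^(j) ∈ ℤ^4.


Via rank(M_{q-1}∘⋯∘M_p): M ≅ I[1,2]^2, I[3,4]^3, I[4,4].
μ_θ-semistable layers: μ^(1)=45/2; μ^(2)=-21/2; μ^(3)=-27

((2, 2, 0, 0); (0, 0, 3, 3); (0, 0, 0, 1))


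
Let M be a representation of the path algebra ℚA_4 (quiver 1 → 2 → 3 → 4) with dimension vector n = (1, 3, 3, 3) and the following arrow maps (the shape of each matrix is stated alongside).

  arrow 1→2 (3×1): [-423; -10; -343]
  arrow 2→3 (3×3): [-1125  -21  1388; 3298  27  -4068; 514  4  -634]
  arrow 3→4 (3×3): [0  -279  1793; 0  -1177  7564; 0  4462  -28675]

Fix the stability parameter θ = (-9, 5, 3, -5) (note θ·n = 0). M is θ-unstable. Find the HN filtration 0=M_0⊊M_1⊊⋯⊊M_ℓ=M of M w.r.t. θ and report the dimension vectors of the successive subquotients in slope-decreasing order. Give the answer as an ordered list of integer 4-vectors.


Barcode: M ≅ I[1,3], I[2,4]^2, I[4,4]. HN layers by μ_θ (4 steps, strictly decreasing):
  μ^(1)=4; μ^(2)=1; μ^(3)=-5; μ^(4)=-9

((0, 1, 1, 0); (0, 2, 2, 2); (0, 0, 0, 1); (1, 0, 0, 0))


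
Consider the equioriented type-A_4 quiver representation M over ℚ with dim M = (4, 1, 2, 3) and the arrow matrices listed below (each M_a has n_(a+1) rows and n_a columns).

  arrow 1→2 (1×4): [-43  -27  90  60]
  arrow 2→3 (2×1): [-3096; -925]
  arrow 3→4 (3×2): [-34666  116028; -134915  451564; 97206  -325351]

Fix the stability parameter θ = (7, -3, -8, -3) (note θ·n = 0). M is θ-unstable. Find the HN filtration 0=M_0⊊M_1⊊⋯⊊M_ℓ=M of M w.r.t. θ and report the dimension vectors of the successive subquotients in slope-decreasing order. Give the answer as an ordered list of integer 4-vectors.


Via rank(M_{q-1}∘⋯∘M_p): M ≅ I[1,1]^3, I[1,4], I[3,4], I[4,4].
μ_θ-semistable layers: μ^(1)=7; μ^(2)=-7/4; μ^(3)=-3; μ^(4)=-8

((3, 0, 0, 0); (1, 1, 1, 1); (0, 0, 0, 2); (0, 0, 1, 0))


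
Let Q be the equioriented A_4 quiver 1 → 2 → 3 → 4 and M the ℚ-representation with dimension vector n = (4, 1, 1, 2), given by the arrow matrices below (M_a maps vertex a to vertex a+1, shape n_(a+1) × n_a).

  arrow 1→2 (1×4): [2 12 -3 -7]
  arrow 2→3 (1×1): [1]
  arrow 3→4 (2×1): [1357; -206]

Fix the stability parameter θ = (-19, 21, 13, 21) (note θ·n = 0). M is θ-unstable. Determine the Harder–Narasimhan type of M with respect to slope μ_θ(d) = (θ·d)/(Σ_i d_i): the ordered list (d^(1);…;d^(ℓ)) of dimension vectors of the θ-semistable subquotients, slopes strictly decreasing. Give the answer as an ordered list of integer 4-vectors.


Via rank(M_{q-1}∘⋯∘M_p): M ≅ I[1,1]^3, I[1,4], I[4,4].
μ_θ-semistable layers: μ^(1)=21; μ^(2)=17; μ^(3)=-19

((0, 0, 0, 2); (0, 1, 1, 0); (4, 0, 0, 0))


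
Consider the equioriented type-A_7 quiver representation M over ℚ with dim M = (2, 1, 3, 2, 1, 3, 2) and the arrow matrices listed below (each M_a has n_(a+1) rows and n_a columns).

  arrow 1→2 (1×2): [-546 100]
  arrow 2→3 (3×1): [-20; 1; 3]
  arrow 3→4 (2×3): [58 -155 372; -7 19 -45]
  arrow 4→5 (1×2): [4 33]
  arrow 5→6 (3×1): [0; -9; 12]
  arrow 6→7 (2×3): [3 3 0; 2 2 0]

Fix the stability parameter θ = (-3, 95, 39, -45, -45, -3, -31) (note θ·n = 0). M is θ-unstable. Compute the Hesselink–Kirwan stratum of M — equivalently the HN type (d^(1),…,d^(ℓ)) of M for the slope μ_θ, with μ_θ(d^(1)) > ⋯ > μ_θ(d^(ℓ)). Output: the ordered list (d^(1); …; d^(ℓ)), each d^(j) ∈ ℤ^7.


Interval decomposition of M: I[1,1], I[1,7], I[3,3], I[3,4], I[6,6]^2, I[7,7].
HN type (ℓ=4): μ^(1)=39; μ^(2)=5/3; μ^(3)=-3; μ^(4)=-31

((0, 0, 1, 0, 0, 0, 0); (0, 1, 1, 1, 1, 1, 1); (2, 0, 1, 1, 0, 2, 0); (0, 0, 0, 0, 0, 0, 1))


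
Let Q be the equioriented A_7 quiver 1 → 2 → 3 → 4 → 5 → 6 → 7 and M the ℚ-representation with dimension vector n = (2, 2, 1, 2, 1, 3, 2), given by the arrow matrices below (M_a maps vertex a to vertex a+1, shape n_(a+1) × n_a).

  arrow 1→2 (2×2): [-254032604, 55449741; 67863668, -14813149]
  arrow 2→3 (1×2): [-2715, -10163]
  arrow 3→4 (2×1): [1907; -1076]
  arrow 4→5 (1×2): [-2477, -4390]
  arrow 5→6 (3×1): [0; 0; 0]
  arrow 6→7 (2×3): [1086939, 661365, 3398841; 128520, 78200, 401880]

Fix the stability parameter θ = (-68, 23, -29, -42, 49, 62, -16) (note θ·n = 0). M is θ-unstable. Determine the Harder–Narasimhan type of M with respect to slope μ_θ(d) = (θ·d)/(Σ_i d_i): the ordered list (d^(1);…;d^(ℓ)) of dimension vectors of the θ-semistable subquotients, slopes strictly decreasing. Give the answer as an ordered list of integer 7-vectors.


Via rank(M_{q-1}∘⋯∘M_p): M ≅ I[1,2], I[1,5], I[4,4], I[6,6]^2, I[6,7], I[7,7].
μ_θ-semistable layers: μ^(1)=62; μ^(2)=49; μ^(3)=23; μ^(4)=-16; μ^(5)=-42; μ^(6)=-68

((0, 0, 0, 0, 0, 2, 0); (0, 0, 0, 0, 1, 0, 0); (0, 1, 0, 0, 0, 1, 1); (0, 1, 1, 1, 0, 0, 1); (0, 0, 0, 1, 0, 0, 0); (2, 0, 0, 0, 0, 0, 0))


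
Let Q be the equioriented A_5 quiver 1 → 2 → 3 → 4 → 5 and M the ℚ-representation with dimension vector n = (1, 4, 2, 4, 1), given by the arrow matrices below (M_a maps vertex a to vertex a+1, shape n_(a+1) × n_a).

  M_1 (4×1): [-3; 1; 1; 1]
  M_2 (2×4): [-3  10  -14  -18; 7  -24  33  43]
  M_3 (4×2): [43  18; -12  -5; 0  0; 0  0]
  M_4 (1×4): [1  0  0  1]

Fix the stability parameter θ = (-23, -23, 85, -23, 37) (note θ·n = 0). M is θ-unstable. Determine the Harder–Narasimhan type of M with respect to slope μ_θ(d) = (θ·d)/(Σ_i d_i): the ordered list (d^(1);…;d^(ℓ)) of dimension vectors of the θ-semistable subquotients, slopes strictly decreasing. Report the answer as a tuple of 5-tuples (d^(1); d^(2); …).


Via rank(M_{q-1}∘⋯∘M_p): M ≅ I[1,5], I[2,2]^2, I[2,4], I[4,4]^2.
μ_θ-semistable layers: μ^(1)=37; μ^(2)=31; μ^(3)=-23

((0, 0, 0, 0, 1); (0, 0, 2, 2, 0); (1, 4, 0, 2, 0))


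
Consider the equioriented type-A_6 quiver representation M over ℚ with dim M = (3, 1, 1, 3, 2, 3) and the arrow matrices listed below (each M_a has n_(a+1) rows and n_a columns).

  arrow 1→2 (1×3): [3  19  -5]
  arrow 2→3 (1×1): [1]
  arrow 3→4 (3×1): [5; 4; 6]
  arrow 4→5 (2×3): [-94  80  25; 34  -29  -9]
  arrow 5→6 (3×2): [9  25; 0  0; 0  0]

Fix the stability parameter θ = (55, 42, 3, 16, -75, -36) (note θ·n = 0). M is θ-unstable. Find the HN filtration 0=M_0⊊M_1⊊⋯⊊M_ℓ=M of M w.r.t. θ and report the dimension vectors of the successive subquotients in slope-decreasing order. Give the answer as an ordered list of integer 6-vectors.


Via rank(M_{q-1}∘⋯∘M_p): M ≅ I[1,1]^2, I[1,4], I[4,5], I[4,6], I[6,6]^2.
μ_θ-semistable layers: μ^(1)=55; μ^(2)=29; μ^(3)=-59/2; μ^(4)=-95/3; μ^(5)=-36

((2, 0, 0, 0, 0, 0); (1, 1, 1, 1, 0, 0); (0, 0, 0, 1, 1, 0); (0, 0, 0, 1, 1, 1); (0, 0, 0, 0, 0, 2))


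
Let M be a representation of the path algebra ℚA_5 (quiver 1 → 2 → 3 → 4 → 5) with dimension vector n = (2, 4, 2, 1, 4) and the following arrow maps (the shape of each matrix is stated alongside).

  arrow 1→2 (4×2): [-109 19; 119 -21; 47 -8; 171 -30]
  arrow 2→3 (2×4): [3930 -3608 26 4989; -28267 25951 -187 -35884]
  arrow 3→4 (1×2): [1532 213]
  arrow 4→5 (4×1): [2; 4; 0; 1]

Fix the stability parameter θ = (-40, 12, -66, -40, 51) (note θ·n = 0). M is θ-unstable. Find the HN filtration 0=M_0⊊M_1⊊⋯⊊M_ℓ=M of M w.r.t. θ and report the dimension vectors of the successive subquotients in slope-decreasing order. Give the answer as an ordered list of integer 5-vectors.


Via rank(M_{q-1}∘⋯∘M_p): M ≅ I[1,3], I[1,5], I[2,2]^2, I[5,5]^3.
μ_θ-semistable layers: μ^(1)=51; μ^(2)=12; μ^(3)=-27; μ^(4)=-94/3; μ^(5)=-40

((0, 0, 0, 0, 4); (0, 2, 0, 0, 0); (0, 1, 1, 0, 0); (0, 1, 1, 1, 0); (2, 0, 0, 0, 0))


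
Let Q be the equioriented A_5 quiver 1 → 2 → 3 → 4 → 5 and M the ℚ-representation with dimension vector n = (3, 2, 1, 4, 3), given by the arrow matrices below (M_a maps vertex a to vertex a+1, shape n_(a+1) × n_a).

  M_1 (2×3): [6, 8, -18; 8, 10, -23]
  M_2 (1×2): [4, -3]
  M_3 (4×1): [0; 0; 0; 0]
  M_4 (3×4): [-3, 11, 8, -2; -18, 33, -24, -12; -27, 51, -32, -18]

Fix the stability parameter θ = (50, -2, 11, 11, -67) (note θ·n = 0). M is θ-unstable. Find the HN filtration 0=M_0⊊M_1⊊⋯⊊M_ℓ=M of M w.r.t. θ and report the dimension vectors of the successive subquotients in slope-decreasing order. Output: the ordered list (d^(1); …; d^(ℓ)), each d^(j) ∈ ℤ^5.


Barcode: M ≅ I[1,1], I[1,2], I[1,3], I[4,4], I[4,5]^3. HN layers by μ_θ (5 steps, strictly decreasing):
  μ^(1)=50; μ^(2)=24; μ^(3)=59/3; μ^(4)=11; μ^(5)=-28

((1, 0, 0, 0, 0); (1, 1, 0, 0, 0); (1, 1, 1, 0, 0); (0, 0, 0, 1, 0); (0, 0, 0, 3, 3))


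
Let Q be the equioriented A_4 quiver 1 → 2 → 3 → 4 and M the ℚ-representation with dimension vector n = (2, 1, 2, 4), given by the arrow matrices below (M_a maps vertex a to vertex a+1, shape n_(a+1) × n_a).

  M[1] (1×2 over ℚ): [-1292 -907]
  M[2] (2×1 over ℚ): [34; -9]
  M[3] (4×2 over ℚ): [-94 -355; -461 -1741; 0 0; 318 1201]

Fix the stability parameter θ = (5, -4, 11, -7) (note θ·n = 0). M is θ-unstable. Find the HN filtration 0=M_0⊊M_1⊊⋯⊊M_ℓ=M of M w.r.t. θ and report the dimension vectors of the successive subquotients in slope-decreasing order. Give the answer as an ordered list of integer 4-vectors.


Via rank(M_{q-1}∘⋯∘M_p): M ≅ I[1,1], I[1,4], I[3,4], I[4,4]^2.
μ_θ-semistable layers: μ^(1)=5; μ^(2)=2; μ^(3)=1/2; μ^(4)=-7

((1, 0, 0, 0); (0, 0, 2, 2); (1, 1, 0, 0); (0, 0, 0, 2))


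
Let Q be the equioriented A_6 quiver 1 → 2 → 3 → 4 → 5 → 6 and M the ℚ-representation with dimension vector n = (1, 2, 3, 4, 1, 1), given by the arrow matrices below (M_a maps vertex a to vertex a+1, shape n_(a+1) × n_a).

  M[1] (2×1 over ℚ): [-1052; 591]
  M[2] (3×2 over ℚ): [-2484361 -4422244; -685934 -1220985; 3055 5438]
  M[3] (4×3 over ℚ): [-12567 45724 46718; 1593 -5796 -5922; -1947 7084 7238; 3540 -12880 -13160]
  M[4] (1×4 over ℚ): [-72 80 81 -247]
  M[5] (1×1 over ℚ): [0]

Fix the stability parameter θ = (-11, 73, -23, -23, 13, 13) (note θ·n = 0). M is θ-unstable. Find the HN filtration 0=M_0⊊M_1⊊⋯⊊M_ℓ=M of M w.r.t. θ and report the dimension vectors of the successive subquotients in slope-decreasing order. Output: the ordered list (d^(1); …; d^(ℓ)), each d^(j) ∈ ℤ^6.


Barcode: M ≅ I[1,3], I[2,5], I[3,3], I[4,4]^3, I[6,6]. HN layers by μ_θ (5 steps, strictly decreasing):
  μ^(1)=25; μ^(2)=13; μ^(3)=9; μ^(4)=-11; μ^(5)=-23

((0, 1, 1, 0, 0, 0); (0, 0, 0, 0, 1, 1); (0, 1, 1, 1, 0, 0); (1, 0, 0, 0, 0, 0); (0, 0, 1, 3, 0, 0))


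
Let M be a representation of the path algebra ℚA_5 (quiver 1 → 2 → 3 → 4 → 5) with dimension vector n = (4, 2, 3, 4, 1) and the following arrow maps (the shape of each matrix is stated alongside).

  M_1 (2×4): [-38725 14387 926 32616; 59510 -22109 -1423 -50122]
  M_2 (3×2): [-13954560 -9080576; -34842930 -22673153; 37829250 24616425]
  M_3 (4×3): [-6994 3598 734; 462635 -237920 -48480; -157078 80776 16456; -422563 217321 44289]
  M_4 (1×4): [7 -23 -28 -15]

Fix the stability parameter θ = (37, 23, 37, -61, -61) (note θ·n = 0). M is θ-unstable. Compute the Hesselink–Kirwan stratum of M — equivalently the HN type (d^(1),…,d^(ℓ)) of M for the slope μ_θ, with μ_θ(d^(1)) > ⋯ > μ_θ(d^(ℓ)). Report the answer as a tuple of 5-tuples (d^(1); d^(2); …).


Via rank(M_{q-1}∘⋯∘M_p): M ≅ I[1,1]^2, I[1,2], I[1,3], I[3,4], I[3,5], I[4,4]^2.
μ_θ-semistable layers: μ^(1)=37; μ^(2)=30; μ^(3)=-12; μ^(4)=-85/3; μ^(5)=-61

((2, 0, 1, 0, 0); (2, 2, 0, 0, 0); (0, 0, 1, 1, 0); (0, 0, 1, 1, 1); (0, 0, 0, 2, 0))


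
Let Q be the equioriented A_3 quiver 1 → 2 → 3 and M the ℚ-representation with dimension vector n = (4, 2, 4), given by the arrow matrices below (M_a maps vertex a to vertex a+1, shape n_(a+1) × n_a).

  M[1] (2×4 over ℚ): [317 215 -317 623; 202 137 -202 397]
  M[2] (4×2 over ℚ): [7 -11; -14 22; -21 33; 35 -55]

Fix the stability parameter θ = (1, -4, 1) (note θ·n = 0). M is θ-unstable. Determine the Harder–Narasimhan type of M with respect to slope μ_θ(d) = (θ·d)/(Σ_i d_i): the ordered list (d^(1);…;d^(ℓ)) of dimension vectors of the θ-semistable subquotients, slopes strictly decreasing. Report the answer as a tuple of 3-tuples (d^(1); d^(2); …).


Via rank(M_{q-1}∘⋯∘M_p): M ≅ I[1,1]^2, I[1,2], I[1,3], I[3,3]^3.
μ_θ-semistable layers: μ^(1)=1; μ^(2)=-3/2

((2, 0, 4); (2, 2, 0))


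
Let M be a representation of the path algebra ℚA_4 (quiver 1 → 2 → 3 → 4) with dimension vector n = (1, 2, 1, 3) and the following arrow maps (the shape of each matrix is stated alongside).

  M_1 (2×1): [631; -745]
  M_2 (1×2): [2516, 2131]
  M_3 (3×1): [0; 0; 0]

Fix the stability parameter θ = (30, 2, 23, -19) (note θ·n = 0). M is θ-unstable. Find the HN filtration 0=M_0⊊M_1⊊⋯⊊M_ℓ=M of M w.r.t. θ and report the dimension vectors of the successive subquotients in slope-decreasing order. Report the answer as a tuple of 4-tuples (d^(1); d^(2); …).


Interval decomposition of M: I[1,3], I[2,2], I[4,4]^3.
HN type (ℓ=4): μ^(1)=23; μ^(2)=16; μ^(3)=2; μ^(4)=-19

((0, 0, 1, 0); (1, 1, 0, 0); (0, 1, 0, 0); (0, 0, 0, 3))
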